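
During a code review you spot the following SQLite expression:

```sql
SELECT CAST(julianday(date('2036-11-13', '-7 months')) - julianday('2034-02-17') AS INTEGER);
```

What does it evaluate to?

Adding -7 months to 2036-11-13 gives 2036-04-13.
11 days remain in February 2034 after the 17th (28 − 17).
Full months from March 2034 through March 2036 contribute their day counts.
Then 13 days into April 2036.
Total: 11 + 31 + 30 + 31 + 30 + 31 + 31 + 30 + 31 + 30 + 31 + 31 + 28 + 31 + 30 + 31 + 30 + 31 + 31 + 30 + 31 + 30 + 31 + 31 + 29 + 31 + 13 = 786.

786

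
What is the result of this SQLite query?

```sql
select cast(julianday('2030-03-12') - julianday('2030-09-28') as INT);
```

-200

19 days remain in March 2030 after the 12th (31 − 12).
April 2030: 30 days.
May 2030: 31 days.
June 2030: 30 days.
July 2030: 31 days.
August 2030: 31 days.
Then 28 days into September 2030.
Total: 19 + 30 + 31 + 30 + 31 + 31 + 28 = 200.
The subtraction is earlier − later, so the result is −200 → -200.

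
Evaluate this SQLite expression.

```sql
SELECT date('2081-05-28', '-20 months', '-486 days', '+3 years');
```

Adding -20 months to 2081-05-28 gives 2079-09-28.
Applying '-486 days' to 2079-09-28: counting 486 days back gives 2078-05-30.
Adding +3 years to 2078-05-30 gives 2081-05-30.

2081-05-30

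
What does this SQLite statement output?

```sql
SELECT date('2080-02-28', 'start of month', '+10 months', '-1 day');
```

`start of month` rewinds 2080-02-28 to 2080-02-01.
Adding +10 months to 2080-02-01 gives 2080-12-01.
Going back 1 day from 2080-12-01 reaches 2080-11-30 (last day of November, 30 days).

2080-11-30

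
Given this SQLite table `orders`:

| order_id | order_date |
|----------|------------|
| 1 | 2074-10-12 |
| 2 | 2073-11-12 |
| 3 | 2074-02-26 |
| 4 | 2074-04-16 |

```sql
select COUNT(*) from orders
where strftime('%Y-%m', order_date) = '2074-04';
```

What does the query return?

Rows with year-month 2074-04: 2074-04-16 → 1.

1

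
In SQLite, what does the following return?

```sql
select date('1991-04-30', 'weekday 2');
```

`weekday 2` advances to the next Tuesday; 1991-04-30 is already a Tuesday, so it stays at 1991-04-30.

1991-04-30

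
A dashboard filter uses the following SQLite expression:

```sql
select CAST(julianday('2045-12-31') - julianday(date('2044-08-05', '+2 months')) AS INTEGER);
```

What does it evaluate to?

452

Adding +2 months to 2044-08-05 gives 2044-10-05.
26 days remain in October 2044 after the 5th (31 − 5).
Full months from November 2044 through November 2045 contribute their day counts.
Then 31 days into December 2045.
Total: 26 + 30 + 31 + 31 + 28 + 31 + 30 + 31 + 30 + 31 + 31 + 30 + 31 + 30 + 31 = 452.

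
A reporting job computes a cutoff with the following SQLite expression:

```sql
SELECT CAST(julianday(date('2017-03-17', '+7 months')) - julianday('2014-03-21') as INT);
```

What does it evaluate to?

1306

Adding +7 months to 2017-03-17 gives 2017-10-17.
10 days remain in March 2014 after the 21st (31 − 21).
Full months from April 2014 through September 2017 contribute their day counts.
Then 17 days into October 2017.
Total: 10 + 30 + 31 + 30 + 31 + 31 + 30 + 31 + 30 + 31 + 31 + 28 + 31 + 30 + 31 + 30 + 31 + 31 + 30 + 31 + 30 + 31 + 31 + 29 + 31 + 30 + 31 + 30 + 31 + 31 + 30 + 31 + 30 + 31 + 31 + 28 + 31 + 30 + 31 + 30 + 31 + 31 + 30 + 17 = 1306.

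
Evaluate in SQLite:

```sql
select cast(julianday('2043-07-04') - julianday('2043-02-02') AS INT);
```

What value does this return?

26 days remain in February 2043 after the 2nd (28 − 2).
March 2043: 31 days.
April 2043: 30 days.
May 2043: 31 days.
June 2043: 30 days.
Then 4 days into July 2043.
Total: 26 + 31 + 30 + 31 + 30 + 4 = 152.

152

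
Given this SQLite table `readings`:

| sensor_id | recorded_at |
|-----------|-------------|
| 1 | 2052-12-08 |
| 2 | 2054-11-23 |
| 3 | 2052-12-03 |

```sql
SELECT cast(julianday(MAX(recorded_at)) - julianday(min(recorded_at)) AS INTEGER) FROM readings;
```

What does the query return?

720

MIN = 2052-12-03, MAX = 2054-11-23.
28 days remain in December 2052 after the 3rd (31 − 3).
Full months from January 2053 through October 2054 contribute their day counts.
Then 23 days into November 2054.
Total: 28 + 31 + 28 + 31 + 30 + 31 + 30 + 31 + 31 + 30 + 31 + 30 + 31 + 31 + 28 + 31 + 30 + 31 + 30 + 31 + 31 + 30 + 31 + 23 = 720.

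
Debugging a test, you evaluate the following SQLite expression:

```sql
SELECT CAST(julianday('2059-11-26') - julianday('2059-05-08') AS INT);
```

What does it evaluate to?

202

23 days remain in May 2059 after the 8th (31 − 8).
June 2059: 30 days.
July 2059: 31 days.
August 2059: 31 days.
September 2059: 30 days.
October 2059: 31 days.
Then 26 days into November 2059.
Total: 23 + 30 + 31 + 31 + 30 + 31 + 26 = 202.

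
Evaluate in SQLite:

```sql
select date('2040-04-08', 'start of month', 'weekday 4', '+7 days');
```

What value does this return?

2040-04-12

`start of month` rewinds 2040-04-08 to 2040-04-01.
`weekday 4` advances to the next Thursday; 2040-04-01 is a Sunday, so it moves forward to 2040-04-05.
Advancing 7 more days within April lands on 2040-04-12.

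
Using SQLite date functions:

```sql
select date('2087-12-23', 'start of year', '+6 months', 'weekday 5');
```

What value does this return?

`start of year` rewinds 2087-12-23 to 2087-01-01.
Adding +6 months to 2087-01-01 gives 2087-07-01.
`weekday 5` advances to the next Friday; 2087-07-01 is a Tuesday, so it moves forward to 2087-07-04.

2087-07-04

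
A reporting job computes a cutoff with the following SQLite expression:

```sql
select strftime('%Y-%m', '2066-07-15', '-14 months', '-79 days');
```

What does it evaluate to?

First apply '-14 months', '-79 days': 2066-07-15 → 2065-02-25.
`%Y-%m` extracts the year-month: 2065-02.

2065-02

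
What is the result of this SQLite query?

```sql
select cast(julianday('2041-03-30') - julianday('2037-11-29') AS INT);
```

1 day remains in November 2037 after the 29th (30 − 29).
Full months from December 2037 through February 2041 contribute their day counts.
Then 30 days into March 2041.
Total: 1 + 31 + 31 + 28 + 31 + 30 + 31 + 30 + 31 + 31 + 30 + 31 + 30 + 31 + 31 + 28 + 31 + 30 + 31 + 30 + 31 + 31 + 30 + 31 + 30 + 31 + 31 + 29 + 31 + 30 + 31 + 30 + 31 + 31 + 30 + 31 + 30 + 31 + 31 + 28 + 30 = 1217.

1217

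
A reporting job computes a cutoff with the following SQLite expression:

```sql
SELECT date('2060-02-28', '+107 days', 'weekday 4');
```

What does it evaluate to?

Applying '+107 days' to 2060-02-28: counting 107 days forward gives 2060-06-14.
`weekday 4` advances to the next Thursday; 2060-06-14 is a Monday, so it moves forward to 2060-06-17.

2060-06-17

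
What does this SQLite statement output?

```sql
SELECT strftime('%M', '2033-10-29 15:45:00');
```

45

`%M` extracts the 2-digit minute: 45.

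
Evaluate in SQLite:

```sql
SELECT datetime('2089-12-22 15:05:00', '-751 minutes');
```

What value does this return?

2089-12-22 02:34:00

751 minutes = 12h 31m; -751 minutes from 2089-12-22 15:05:00 is 2089-12-22 02:34:00.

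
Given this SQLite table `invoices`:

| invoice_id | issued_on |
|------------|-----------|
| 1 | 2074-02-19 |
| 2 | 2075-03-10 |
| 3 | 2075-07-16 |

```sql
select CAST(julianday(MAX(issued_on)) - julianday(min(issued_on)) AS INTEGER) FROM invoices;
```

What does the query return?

MIN = 2074-02-19, MAX = 2075-07-16.
9 days remain in February 2074 after the 19th (28 − 19).
Full months from March 2074 through June 2075 contribute their day counts.
Then 16 days into July 2075.
Total: 9 + 31 + 30 + 31 + 30 + 31 + 31 + 30 + 31 + 30 + 31 + 31 + 28 + 31 + 30 + 31 + 30 + 16 = 512.

512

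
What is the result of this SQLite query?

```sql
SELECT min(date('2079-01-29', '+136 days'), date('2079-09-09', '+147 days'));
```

2079-06-14

date('2079-01-29', '+136 days') → 2079-06-14.
date('2079-09-09', '+147 days') → 2080-02-03.
Earlier of the two is 2079-06-14.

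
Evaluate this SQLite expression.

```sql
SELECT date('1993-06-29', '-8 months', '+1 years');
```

1993-10-29

Adding -8 months to 1993-06-29 gives 1992-10-29.
Adding +1 year to 1992-10-29 gives 1993-10-29.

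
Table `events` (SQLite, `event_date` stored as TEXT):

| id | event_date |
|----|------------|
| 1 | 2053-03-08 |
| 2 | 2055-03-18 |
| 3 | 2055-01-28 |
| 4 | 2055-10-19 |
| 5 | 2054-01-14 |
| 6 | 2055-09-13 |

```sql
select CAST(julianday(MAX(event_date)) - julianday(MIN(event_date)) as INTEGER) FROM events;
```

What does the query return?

MIN = 2053-03-08, MAX = 2055-10-19.
23 days remain in March 2053 after the 8th (31 − 8).
Full months from April 2053 through September 2055 contribute their day counts.
Then 19 days into October 2055.
Total: 23 + 30 + 31 + 30 + 31 + 31 + 30 + 31 + 30 + 31 + 31 + 28 + 31 + 30 + 31 + 30 + 31 + 31 + 30 + 31 + 30 + 31 + 31 + 28 + 31 + 30 + 31 + 30 + 31 + 31 + 30 + 19 = 955.

955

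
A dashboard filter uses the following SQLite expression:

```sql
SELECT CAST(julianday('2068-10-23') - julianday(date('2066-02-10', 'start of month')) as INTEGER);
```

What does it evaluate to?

`start of month` rewinds 2066-02-10 to 2066-02-01.
27 days remain in February 2066 after the 1st (28 − 1).
Full months from March 2066 through September 2068 contribute their day counts.
Then 23 days into October 2068.
Total: 27 + 31 + 30 + 31 + 30 + 31 + 31 + 30 + 31 + 30 + 31 + 31 + 28 + 31 + 30 + 31 + 30 + 31 + 31 + 30 + 31 + 30 + 31 + 31 + 29 + 31 + 30 + 31 + 30 + 31 + 31 + 30 + 23 = 995.

995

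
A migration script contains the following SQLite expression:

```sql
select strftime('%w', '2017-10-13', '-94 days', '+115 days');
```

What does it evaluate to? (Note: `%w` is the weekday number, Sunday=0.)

5

First apply '-94 days', '+115 days': 2017-10-13 → 2017-11-03.
2017-11-03 is a Friday; with Sunday=0 that is 5.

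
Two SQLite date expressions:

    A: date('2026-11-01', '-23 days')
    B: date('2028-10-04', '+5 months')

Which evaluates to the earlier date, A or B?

A

A = 2026-10-09.
B = 2029-03-04.
A is earlier.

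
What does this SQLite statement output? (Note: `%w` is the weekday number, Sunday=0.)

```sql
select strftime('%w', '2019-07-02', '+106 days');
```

First apply '+106 days': 2019-07-02 → 2019-10-16.
2019-10-16 is a Wednesday; with Sunday=0 that is 3.

3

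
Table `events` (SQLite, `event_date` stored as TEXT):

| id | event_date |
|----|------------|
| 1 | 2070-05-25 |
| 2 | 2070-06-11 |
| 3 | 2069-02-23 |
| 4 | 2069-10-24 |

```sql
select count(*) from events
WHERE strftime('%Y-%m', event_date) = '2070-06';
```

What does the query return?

Rows with year-month 2070-06: 2070-06-11 → 1.

1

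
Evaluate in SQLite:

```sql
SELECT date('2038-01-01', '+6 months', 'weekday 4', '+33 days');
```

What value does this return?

2038-08-03

Adding +6 months to 2038-01-01 gives 2038-07-01.
`weekday 4` advances to the next Thursday; 2038-07-01 is already a Thursday, so it stays at 2038-07-01.
July 2038 has 31 days; 30 remain after the 1st, so 31 days reach 2038-08-01.
Advancing 2 more days within August lands on 2038-08-03.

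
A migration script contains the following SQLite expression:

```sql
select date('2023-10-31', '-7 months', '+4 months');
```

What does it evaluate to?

Adding -7 months to 2023-10-31 gives 2023-03-31.
Adding +4 months to 2023-03-31 gives 2023-07-31.

2023-07-31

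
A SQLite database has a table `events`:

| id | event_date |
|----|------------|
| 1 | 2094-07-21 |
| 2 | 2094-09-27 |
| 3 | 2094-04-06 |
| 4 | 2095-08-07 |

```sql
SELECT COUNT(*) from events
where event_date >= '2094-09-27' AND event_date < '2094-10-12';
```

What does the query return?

Rows in [2094-09-27, 2094-10-12): 2094-09-27 → 1 row.

1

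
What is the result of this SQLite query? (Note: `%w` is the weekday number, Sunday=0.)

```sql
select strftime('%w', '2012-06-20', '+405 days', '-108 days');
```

6

First apply '+405 days', '-108 days': 2012-06-20 → 2013-04-13.
2013-04-13 is a Saturday; with Sunday=0 that is 6.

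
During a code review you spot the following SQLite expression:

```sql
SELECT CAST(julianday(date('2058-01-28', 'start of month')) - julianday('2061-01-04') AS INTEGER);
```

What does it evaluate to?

`start of month` rewinds 2058-01-28 to 2058-01-01.
30 days remain in January 2058 after the 1st (31 − 1).
Full months from February 2058 through December 2060 contribute their day counts.
Then 4 days into January 2061.
Total: 30 + 28 + 31 + 30 + 31 + 30 + 31 + 31 + 30 + 31 + 30 + 31 + 31 + 28 + 31 + 30 + 31 + 30 + 31 + 31 + 30 + 31 + 30 + 31 + 31 + 29 + 31 + 30 + 31 + 30 + 31 + 31 + 30 + 31 + 30 + 31 + 4 = 1099.
The subtraction is earlier − later, so the result is −1099 → -1099.

-1099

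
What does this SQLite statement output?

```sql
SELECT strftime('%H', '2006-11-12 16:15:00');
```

16

`%H` extracts the 2-digit hour (00-23): 16.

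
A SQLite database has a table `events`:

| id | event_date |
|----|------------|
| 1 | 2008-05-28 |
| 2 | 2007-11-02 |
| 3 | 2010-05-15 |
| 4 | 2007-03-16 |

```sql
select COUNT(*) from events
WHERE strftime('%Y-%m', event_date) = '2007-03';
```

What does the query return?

Rows with year-month 2007-03: 2007-03-16 → 1.

1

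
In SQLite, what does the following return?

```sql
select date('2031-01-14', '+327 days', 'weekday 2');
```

Applying '+327 days' to 2031-01-14: counting 327 days forward gives 2031-12-07.
`weekday 2` advances to the next Tuesday; 2031-12-07 is a Sunday, so it moves forward to 2031-12-09.

2031-12-09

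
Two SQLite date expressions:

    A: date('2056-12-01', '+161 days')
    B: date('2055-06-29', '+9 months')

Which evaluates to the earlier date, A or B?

B

A = 2057-05-11.
B = 2056-03-29.
B is earlier.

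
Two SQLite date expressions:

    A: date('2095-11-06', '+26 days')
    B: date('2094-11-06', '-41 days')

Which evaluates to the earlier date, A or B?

A = 2095-12-02.
B = 2094-09-26.
B is earlier.

B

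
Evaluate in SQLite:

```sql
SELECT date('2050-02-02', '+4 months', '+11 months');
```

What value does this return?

2051-05-02

Adding +4 months to 2050-02-02 gives 2050-06-02.
Adding +11 months to 2050-06-02 gives 2051-05-02.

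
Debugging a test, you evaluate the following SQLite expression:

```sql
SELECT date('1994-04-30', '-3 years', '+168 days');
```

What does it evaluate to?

1991-10-15

Adding -3 years to 1994-04-30 gives 1991-04-30.
Applying '+168 days' to 1991-04-30: counting 168 days forward gives 1991-10-15.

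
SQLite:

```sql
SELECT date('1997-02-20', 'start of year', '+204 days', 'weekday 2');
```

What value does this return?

1997-07-29

`start of year` rewinds 1997-02-20 to 1997-01-01.
Applying '+204 days' to 1997-01-01: counting 204 days forward gives 1997-07-24.
`weekday 2` advances to the next Tuesday; 1997-07-24 is a Thursday, so it moves forward to 1997-07-29.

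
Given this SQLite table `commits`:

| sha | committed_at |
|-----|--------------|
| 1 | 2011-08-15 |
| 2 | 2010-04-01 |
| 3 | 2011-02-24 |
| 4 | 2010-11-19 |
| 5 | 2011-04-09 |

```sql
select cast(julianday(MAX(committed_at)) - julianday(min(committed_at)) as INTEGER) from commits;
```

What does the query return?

MIN = 2010-04-01, MAX = 2011-08-15.
29 days remain in April 2010 after the 1st (30 − 1).
Full months from May 2010 through July 2011 contribute their day counts.
Then 15 days into August 2011.
Total: 29 + 31 + 30 + 31 + 31 + 30 + 31 + 30 + 31 + 31 + 28 + 31 + 30 + 31 + 30 + 31 + 15 = 501.

501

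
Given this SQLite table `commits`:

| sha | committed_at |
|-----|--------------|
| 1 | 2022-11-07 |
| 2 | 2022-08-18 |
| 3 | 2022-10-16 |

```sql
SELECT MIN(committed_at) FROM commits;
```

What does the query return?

2022-08-18

MIN over {2022-08-18, 2022-10-16, 2022-11-07}.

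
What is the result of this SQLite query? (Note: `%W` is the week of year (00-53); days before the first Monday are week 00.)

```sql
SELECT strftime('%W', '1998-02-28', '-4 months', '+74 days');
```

First apply '-4 months', '+74 days': 1998-02-28 → 1998-01-10.
1998-01-10 is a Saturday. SQLite's %W counts Mondays since the year started; the result is 01.

01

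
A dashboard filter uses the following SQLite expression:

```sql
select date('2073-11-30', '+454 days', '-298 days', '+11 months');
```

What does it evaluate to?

Applying '+454 days' to 2073-11-30: counting 454 days forward gives 2075-02-27.
Applying '-298 days' to 2075-02-27: counting 298 days back gives 2074-05-05.
Adding +11 months to 2074-05-05 gives 2075-04-05.

2075-04-05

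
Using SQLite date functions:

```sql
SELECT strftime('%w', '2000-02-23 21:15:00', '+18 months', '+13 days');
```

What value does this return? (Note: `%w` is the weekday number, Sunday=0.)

3

First apply '+18 months', '+13 days': 2000-02-23 21:15:00 → 2001-09-05 21:15:00.
2001-09-05 is a Wednesday; with Sunday=0 that is 3.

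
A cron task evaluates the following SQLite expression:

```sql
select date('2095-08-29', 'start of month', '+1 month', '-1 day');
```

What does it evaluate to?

2095-08-31

`start of month` rewinds 2095-08-29 to 2095-08-01.
Adding +1 month to 2095-08-01 gives 2095-09-01.
Going back 1 day from 2095-09-01 reaches 2095-08-31 (last day of August, 31 days).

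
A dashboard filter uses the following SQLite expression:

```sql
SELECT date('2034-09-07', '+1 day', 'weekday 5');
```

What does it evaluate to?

Advancing 1 more day within September lands on 2034-09-08.
`weekday 5` advances to the next Friday; 2034-09-08 is already a Friday, so it stays at 2034-09-08.

2034-09-08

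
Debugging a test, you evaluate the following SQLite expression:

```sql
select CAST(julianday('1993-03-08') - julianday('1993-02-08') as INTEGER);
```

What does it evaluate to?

28

20 days remain in February 1993 after the 8th (28 − 8).
Then 8 days into March 1993.
Total: 20 + 8 = 28.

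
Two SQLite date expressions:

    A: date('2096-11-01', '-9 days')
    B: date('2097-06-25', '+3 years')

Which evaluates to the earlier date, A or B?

A

A = 2096-10-23.
B = 2100-06-25.
A is earlier.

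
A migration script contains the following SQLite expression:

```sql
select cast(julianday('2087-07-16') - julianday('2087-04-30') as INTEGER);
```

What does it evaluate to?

0 days remain in April 2087 after the 30th (30 − 30).
May 2087: 31 days.
June 2087: 30 days.
Then 16 days into July 2087.
Total: 0 + 31 + 30 + 16 = 77.

77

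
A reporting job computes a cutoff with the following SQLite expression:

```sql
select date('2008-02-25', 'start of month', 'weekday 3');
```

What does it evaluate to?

2008-02-06

`start of month` rewinds 2008-02-25 to 2008-02-01.
`weekday 3` advances to the next Wednesday; 2008-02-01 is a Friday, so it moves forward to 2008-02-06.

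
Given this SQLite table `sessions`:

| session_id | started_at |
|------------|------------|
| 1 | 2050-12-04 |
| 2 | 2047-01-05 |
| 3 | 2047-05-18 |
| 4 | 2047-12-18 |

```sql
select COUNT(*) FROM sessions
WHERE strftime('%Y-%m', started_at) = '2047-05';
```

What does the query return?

Rows with year-month 2047-05: 2047-05-18 → 1.

1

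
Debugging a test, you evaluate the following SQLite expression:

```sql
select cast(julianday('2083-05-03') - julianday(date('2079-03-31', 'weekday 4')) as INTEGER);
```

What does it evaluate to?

`weekday 4` advances to the next Thursday; 2079-03-31 is a Friday, so it moves forward to 2079-04-06.
24 days remain in April 2079 after the 6th (30 − 6).
Full months from May 2079 through April 2083 contribute their day counts.
Then 3 days into May 2083.
Total: 24 + 31 + 30 + 31 + 31 + 30 + 31 + 30 + 31 + 31 + 29 + 31 + 30 + 31 + 30 + 31 + 31 + 30 + 31 + 30 + 31 + 31 + 28 + 31 + 30 + 31 + 30 + 31 + 31 + 30 + 31 + 30 + 31 + 31 + 28 + 31 + 30 + 31 + 30 + 31 + 31 + 30 + 31 + 30 + 31 + 31 + 28 + 31 + 30 + 3 = 1488.

1488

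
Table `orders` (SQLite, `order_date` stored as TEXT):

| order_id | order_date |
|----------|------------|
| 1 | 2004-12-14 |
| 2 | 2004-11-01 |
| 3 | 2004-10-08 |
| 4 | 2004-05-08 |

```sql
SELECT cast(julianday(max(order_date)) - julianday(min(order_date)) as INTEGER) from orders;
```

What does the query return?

220

MIN = 2004-05-08, MAX = 2004-12-14.
23 days remain in May 2004 after the 8th (31 − 8).
Full months from June 2004 through November 2004 contribute their day counts.
Then 14 days into December 2004.
Total: 23 + 30 + 31 + 31 + 30 + 31 + 30 + 14 = 220.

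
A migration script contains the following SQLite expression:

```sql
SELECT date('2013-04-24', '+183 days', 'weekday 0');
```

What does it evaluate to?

Applying '+183 days' to 2013-04-24: counting 183 days forward gives 2013-10-24.
`weekday 0` advances to the next Sunday; 2013-10-24 is a Thursday, so it moves forward to 2013-10-27.

2013-10-27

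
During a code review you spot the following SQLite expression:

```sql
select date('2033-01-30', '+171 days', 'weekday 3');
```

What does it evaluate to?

2033-07-20

Applying '+171 days' to 2033-01-30: counting 171 days forward gives 2033-07-20.
`weekday 3` advances to the next Wednesday; 2033-07-20 is already a Wednesday, so it stays at 2033-07-20.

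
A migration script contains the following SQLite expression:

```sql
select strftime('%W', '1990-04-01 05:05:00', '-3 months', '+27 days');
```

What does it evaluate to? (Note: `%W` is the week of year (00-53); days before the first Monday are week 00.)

First apply '-3 months', '+27 days': 1990-04-01 05:05:00 → 1990-01-28 05:05:00.
1990-01-28 is a Sunday. SQLite's %W counts Mondays since the year started; the result is 04.

04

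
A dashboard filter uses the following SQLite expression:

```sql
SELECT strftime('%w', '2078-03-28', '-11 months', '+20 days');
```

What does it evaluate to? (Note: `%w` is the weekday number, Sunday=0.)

First apply '-11 months', '+20 days': 2078-03-28 → 2077-05-18.
2077-05-18 is a Tuesday; with Sunday=0 that is 2.

2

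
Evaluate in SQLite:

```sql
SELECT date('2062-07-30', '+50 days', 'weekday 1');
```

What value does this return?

2062-09-18

Applying '+50 days' to 2062-07-30: counting 50 days forward gives 2062-09-18.
`weekday 1` advances to the next Monday; 2062-09-18 is already a Monday, so it stays at 2062-09-18.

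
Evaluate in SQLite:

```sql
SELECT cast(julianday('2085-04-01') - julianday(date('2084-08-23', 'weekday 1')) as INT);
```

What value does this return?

`weekday 1` advances to the next Monday; 2084-08-23 is a Wednesday, so it moves forward to 2084-08-28.
3 days remain in August 2084 after the 28th (31 − 28).
Full months from September 2084 through March 2085 contribute their day counts.
Then 1 day into April 2085.
Total: 3 + 30 + 31 + 30 + 31 + 31 + 28 + 31 + 1 = 216.

216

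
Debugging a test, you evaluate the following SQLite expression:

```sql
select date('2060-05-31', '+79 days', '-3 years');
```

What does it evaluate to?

Applying '+79 days' to 2060-05-31: counting 79 days forward gives 2060-08-18.
Adding -3 years to 2060-08-18 gives 2057-08-18.

2057-08-18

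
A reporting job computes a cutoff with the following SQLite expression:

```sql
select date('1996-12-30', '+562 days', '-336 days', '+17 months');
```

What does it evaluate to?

Applying '+562 days' to 1996-12-30: counting 562 days forward gives 1998-07-15.
Applying '-336 days' to 1998-07-15: counting 336 days back gives 1997-08-13.
Adding +17 months to 1997-08-13 gives 1999-01-13.

1999-01-13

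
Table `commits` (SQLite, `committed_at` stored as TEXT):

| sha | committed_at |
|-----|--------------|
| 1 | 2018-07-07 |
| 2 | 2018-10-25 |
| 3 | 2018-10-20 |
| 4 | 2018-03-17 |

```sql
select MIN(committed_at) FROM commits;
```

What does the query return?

2018-03-17

MIN over {2018-03-17, 2018-07-07, 2018-10-20, 2018-10-25}.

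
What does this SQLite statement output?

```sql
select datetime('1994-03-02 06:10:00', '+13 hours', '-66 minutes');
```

1994-03-02 18:04:00

+13 hours from 1994-03-02 06:10:00 is 1994-03-02 19:10:00.
66 minutes = 1h 6m; -66 minutes from 1994-03-02 19:10:00 is 1994-03-02 18:04:00.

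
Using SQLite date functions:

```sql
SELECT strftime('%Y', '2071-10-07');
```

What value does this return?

`%Y` extracts the 4-digit year: 2071.

2071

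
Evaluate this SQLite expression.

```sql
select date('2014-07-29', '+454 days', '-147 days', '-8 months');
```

2014-10-01

Applying '+454 days' to 2014-07-29: counting 454 days forward gives 2015-10-26.
Applying '-147 days' to 2015-10-26: counting 147 days back gives 2015-06-01.
Adding -8 months to 2015-06-01 gives 2014-10-01.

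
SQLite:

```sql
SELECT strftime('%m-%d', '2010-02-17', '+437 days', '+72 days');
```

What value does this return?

First apply '+437 days', '+72 days': 2010-02-17 → 2011-07-11.
`%m-%d` extracts the month-day: 07-11.

07-11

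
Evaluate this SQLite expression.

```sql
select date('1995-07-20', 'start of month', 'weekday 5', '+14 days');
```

1995-07-21

`start of month` rewinds 1995-07-20 to 1995-07-01.
`weekday 5` advances to the next Friday; 1995-07-01 is a Saturday, so it moves forward to 1995-07-07.
Advancing 14 more days within July lands on 1995-07-21.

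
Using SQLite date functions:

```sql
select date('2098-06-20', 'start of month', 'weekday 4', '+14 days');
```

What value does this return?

`start of month` rewinds 2098-06-20 to 2098-06-01.
`weekday 4` advances to the next Thursday; 2098-06-01 is a Sunday, so it moves forward to 2098-06-05.
Advancing 14 more days within June lands on 2098-06-19.

2098-06-19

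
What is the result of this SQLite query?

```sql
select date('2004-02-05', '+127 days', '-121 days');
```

2004-02-11

Applying '+127 days' to 2004-02-05: counting 127 days forward gives 2004-06-11.
Applying '-121 days' to 2004-06-11: counting 121 days back gives 2004-02-11.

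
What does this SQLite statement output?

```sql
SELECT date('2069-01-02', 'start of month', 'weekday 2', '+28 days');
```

2069-01-29

`start of month` rewinds 2069-01-02 to 2069-01-01.
`weekday 2` advances to the next Tuesday; 2069-01-01 is already a Tuesday, so it stays at 2069-01-01.
Advancing 28 more days within January lands on 2069-01-29.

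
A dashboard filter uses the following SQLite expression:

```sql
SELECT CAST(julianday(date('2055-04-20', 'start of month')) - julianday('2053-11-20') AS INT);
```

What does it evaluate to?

497

`start of month` rewinds 2055-04-20 to 2055-04-01.
10 days remain in November 2053 after the 20th (30 − 20).
Full months from December 2053 through March 2055 contribute their day counts.
Then 1 day into April 2055.
Total: 10 + 31 + 31 + 28 + 31 + 30 + 31 + 30 + 31 + 31 + 30 + 31 + 30 + 31 + 31 + 28 + 31 + 1 = 497.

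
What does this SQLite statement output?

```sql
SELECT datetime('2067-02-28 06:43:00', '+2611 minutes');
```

2067-03-02 02:14:00

2611 minutes = 43h 31m; +2611 minutes from 2067-02-28 06:43:00 is 2067-03-02 02:14:00 (crosses midnight).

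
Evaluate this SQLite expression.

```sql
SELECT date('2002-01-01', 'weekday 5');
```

`weekday 5` advances to the next Friday; 2002-01-01 is a Tuesday, so it moves forward to 2002-01-04.

2002-01-04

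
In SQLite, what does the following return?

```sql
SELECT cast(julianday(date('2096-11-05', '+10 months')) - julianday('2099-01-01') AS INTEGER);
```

Adding +10 months to 2096-11-05 gives 2097-09-05.
25 days remain in September 2097 after the 5th (30 − 5).
Full months from October 2097 through December 2098 contribute their day counts.
Then 1 day into January 2099.
Total: 25 + 31 + 30 + 31 + 31 + 28 + 31 + 30 + 31 + 30 + 31 + 31 + 30 + 31 + 30 + 31 + 1 = 483.
The subtraction is earlier − later, so the result is −483 → -483.

-483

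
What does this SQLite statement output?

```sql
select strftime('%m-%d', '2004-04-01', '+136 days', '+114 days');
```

12-07

First apply '+136 days', '+114 days': 2004-04-01 → 2004-12-07.
`%m-%d` extracts the month-day: 12-07.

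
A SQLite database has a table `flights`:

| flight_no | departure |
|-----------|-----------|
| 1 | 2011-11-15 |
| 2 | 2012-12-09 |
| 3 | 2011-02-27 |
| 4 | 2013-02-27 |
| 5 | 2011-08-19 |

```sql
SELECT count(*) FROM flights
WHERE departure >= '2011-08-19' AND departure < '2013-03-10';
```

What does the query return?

4

Rows in [2011-08-19, 2013-03-10): 2011-11-15, 2012-12-09, 2013-02-27, 2011-08-19 → 4 rows.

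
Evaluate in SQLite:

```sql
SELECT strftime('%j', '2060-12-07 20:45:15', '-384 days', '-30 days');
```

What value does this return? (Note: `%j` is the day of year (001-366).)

First apply '-384 days', '-30 days': 2060-12-07 20:45:15 → 2059-10-20 20:45:15.
Day-of-year for 2059-10-20: days since 2059-01-01 inclusive = 293, zero-padded to 293.

293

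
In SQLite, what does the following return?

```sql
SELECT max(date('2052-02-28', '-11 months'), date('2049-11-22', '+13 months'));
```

date('2052-02-28', '-11 months') → 2051-03-28.
date('2049-11-22', '+13 months') → 2050-12-22.
Later of the two is 2051-03-28.

2051-03-28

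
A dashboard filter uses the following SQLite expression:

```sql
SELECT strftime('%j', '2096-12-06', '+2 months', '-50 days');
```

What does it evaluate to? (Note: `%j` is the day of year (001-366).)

353

First apply '+2 months', '-50 days': 2096-12-06 → 2096-12-18.
Day-of-year for 2096-12-18: days since 2096-01-01 inclusive = 353, zero-padded to 353.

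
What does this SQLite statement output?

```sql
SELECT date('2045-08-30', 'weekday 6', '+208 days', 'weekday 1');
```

2046-04-02

`weekday 6` advances to the next Saturday; 2045-08-30 is a Wednesday, so it moves forward to 2045-09-02.
Applying '+208 days' to 2045-09-02: counting 208 days forward gives 2046-03-29.
`weekday 1` advances to the next Monday; 2046-03-29 is a Thursday, so it moves forward to 2046-04-02.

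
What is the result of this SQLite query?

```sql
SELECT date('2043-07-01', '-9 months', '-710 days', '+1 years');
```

Adding -9 months to 2043-07-01 gives 2042-10-01.
Applying '-710 days' to 2042-10-01: counting 710 days back gives 2040-10-21.
Adding +1 year to 2040-10-21 gives 2041-10-21.

2041-10-21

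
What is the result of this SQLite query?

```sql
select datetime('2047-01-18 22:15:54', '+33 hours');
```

+33 hours from 2047-01-18 22:15:54 is 2047-01-20 07:15:54 (crosses midnight).

2047-01-20 07:15:54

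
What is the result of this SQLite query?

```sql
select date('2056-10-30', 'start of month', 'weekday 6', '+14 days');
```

`start of month` rewinds 2056-10-30 to 2056-10-01.
`weekday 6` advances to the next Saturday; 2056-10-01 is a Sunday, so it moves forward to 2056-10-07.
Advancing 14 more days within October lands on 2056-10-21.

2056-10-21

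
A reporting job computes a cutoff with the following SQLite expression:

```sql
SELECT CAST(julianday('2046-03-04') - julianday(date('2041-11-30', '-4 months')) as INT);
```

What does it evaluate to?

1678

Adding -4 months to 2041-11-30 gives 2041-07-30.
1 day remains in July 2041 after the 30th (31 − 30).
Full months from August 2041 through February 2046 contribute their day counts.
Then 4 days into March 2046.
Total: 1 + 31 + 30 + 31 + 30 + 31 + 31 + 28 + 31 + 30 + 31 + 30 + 31 + 31 + 30 + 31 + 30 + 31 + 31 + 28 + 31 + 30 + 31 + 30 + 31 + 31 + 30 + 31 + 30 + 31 + 31 + 29 + 31 + 30 + 31 + 30 + 31 + 31 + 30 + 31 + 30 + 31 + 31 + 28 + 31 + 30 + 31 + 30 + 31 + 31 + 30 + 31 + 30 + 31 + 31 + 28 + 4 = 1678.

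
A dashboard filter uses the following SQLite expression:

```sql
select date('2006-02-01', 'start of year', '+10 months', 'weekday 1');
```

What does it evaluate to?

`start of year` rewinds 2006-02-01 to 2006-01-01.
Adding +10 months to 2006-01-01 gives 2006-11-01.
`weekday 1` advances to the next Monday; 2006-11-01 is a Wednesday, so it moves forward to 2006-11-06.

2006-11-06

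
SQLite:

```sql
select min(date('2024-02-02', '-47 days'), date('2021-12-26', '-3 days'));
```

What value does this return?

2021-12-23

date('2024-02-02', '-47 days') → 2023-12-17.
date('2021-12-26', '-3 days') → 2021-12-23.
Earlier of the two is 2021-12-23.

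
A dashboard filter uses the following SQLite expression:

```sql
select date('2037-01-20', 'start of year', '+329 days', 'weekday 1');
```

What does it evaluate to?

`start of year` rewinds 2037-01-20 to 2037-01-01.
Applying '+329 days' to 2037-01-01: counting 329 days forward gives 2037-11-26.
`weekday 1` advances to the next Monday; 2037-11-26 is a Thursday, so it moves forward to 2037-11-30.

2037-11-30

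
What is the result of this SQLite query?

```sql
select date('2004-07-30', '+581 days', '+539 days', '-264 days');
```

2006-12-03

Applying '+581 days' to 2004-07-30: counting 581 days forward gives 2006-03-03.
Applying '+539 days' to 2006-03-03: counting 539 days forward gives 2007-08-24.
Applying '-264 days' to 2007-08-24: counting 264 days back gives 2006-12-03.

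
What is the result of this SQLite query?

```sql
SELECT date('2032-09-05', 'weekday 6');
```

`weekday 6` advances to the next Saturday; 2032-09-05 is a Sunday, so it moves forward to 2032-09-11.

2032-09-11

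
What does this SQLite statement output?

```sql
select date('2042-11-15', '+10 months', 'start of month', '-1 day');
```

Adding +10 months to 2042-11-15 gives 2043-09-15.
`start of month` rewinds 2043-09-15 to 2043-09-01.
Going back 1 day from 2043-09-01 reaches 2043-08-31 (last day of August, 31 days).

2043-08-31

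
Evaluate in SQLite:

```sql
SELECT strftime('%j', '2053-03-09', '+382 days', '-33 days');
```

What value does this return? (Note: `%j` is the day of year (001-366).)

052

First apply '+382 days', '-33 days': 2053-03-09 → 2054-02-21.
Day-of-year for 2054-02-21: days since 2054-01-01 inclusive = 52, zero-padded to 052.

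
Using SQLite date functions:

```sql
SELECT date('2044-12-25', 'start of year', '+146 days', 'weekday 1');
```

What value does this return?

2044-05-30

`start of year` rewinds 2044-12-25 to 2044-01-01.
Applying '+146 days' to 2044-01-01: counting 146 days forward gives 2044-05-26.
`weekday 1` advances to the next Monday; 2044-05-26 is a Thursday, so it moves forward to 2044-05-30.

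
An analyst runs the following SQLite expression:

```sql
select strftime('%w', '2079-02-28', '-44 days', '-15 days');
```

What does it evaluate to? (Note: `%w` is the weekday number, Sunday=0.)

6

First apply '-44 days', '-15 days': 2079-02-28 → 2078-12-31.
2078-12-31 is a Saturday; with Sunday=0 that is 6.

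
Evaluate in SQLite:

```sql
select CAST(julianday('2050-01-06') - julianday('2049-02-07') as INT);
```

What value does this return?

21 days remain in February 2049 after the 7th (28 − 7).
Full months from March 2049 through December 2049 contribute their day counts.
Then 6 days into January 2050.
Total: 21 + 31 + 30 + 31 + 30 + 31 + 31 + 30 + 31 + 30 + 31 + 6 = 333.

333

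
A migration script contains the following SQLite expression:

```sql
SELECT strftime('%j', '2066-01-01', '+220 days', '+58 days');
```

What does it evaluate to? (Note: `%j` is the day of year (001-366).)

First apply '+220 days', '+58 days': 2066-01-01 → 2066-10-06.
Day-of-year for 2066-10-06: days since 2066-01-01 inclusive = 279, zero-padded to 279.

279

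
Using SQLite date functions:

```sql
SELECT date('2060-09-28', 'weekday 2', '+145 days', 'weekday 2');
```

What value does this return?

`weekday 2` advances to the next Tuesday; 2060-09-28 is already a Tuesday, so it stays at 2060-09-28.
Applying '+145 days' to 2060-09-28: counting 145 days forward gives 2061-02-20.
`weekday 2` advances to the next Tuesday; 2061-02-20 is a Sunday, so it moves forward to 2061-02-22.

2061-02-22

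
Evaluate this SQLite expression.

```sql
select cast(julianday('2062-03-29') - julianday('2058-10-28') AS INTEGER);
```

3 days remain in October 2058 after the 28th (31 − 28).
Full months from November 2058 through February 2062 contribute their day counts.
Then 29 days into March 2062.
Total: 3 + 30 + 31 + 31 + 28 + 31 + 30 + 31 + 30 + 31 + 31 + 30 + 31 + 30 + 31 + 31 + 29 + 31 + 30 + 31 + 30 + 31 + 31 + 30 + 31 + 30 + 31 + 31 + 28 + 31 + 30 + 31 + 30 + 31 + 31 + 30 + 31 + 30 + 31 + 31 + 28 + 29 = 1248.

1248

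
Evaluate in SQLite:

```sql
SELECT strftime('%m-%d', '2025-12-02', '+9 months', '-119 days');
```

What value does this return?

05-06

First apply '+9 months', '-119 days': 2025-12-02 → 2026-05-06.
`%m-%d` extracts the month-day: 05-06.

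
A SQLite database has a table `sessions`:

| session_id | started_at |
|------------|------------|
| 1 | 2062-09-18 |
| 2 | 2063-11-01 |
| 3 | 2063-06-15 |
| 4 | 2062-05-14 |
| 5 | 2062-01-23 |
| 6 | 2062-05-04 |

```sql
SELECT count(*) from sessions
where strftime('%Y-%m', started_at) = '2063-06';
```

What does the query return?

Rows with year-month 2063-06: 2063-06-15 → 1.

1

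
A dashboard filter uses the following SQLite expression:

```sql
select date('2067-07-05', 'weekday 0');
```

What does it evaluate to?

2067-07-10

`weekday 0` advances to the next Sunday; 2067-07-05 is a Tuesday, so it moves forward to 2067-07-10.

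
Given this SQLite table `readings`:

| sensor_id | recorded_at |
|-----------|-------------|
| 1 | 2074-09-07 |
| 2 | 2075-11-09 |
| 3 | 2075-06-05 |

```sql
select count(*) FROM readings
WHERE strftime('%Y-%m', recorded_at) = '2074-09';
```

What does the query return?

Rows with year-month 2074-09: 2074-09-07 → 1.

1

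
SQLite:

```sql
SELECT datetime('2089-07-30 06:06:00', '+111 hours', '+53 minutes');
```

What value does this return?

2089-08-03 21:59:00

+111 hours from 2089-07-30 06:06:00 is 2089-08-03 21:06:00 (crosses midnight).
+53 minutes from 2089-08-03 21:06:00 is 2089-08-03 21:59:00.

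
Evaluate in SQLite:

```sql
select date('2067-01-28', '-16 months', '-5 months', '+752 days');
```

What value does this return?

Adding -16 months to 2067-01-28 gives 2065-09-28.
Adding -5 months to 2065-09-28 gives 2065-04-28.
Applying '+752 days' to 2065-04-28: counting 752 days forward gives 2067-05-20.

2067-05-20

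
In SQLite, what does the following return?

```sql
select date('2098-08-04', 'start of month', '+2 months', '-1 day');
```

`start of month` rewinds 2098-08-04 to 2098-08-01.
Adding +2 months to 2098-08-01 gives 2098-10-01.
Going back 1 day from 2098-10-01 reaches 2098-09-30 (last day of September, 30 days).

2098-09-30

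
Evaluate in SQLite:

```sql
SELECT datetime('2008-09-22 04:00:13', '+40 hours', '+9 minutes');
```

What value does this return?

2008-09-23 20:09:13

+40 hours from 2008-09-22 04:00:13 is 2008-09-23 20:00:13 (crosses midnight).
+9 minutes from 2008-09-23 20:00:13 is 2008-09-23 20:09:13.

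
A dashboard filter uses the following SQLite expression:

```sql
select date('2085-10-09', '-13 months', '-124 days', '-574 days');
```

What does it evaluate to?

2082-10-12

Adding -13 months to 2085-10-09 gives 2084-09-09.
Applying '-124 days' to 2084-09-09: counting 124 days back gives 2084-05-08.
Applying '-574 days' to 2084-05-08: counting 574 days back gives 2082-10-12.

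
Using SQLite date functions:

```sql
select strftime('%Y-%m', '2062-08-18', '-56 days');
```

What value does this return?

First apply '-56 days': 2062-08-18 → 2062-06-23.
`%Y-%m` extracts the year-month: 2062-06.

2062-06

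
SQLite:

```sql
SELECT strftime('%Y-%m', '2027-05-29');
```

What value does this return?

`%Y-%m` extracts the year-month: 2027-05.

2027-05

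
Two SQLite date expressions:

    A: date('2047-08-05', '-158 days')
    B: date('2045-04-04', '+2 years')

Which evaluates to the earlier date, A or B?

A = 2047-02-28.
B = 2047-04-04.
A is earlier.

A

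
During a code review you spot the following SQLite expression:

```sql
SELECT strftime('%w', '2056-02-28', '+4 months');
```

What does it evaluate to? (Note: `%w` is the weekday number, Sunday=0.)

First apply '+4 months': 2056-02-28 → 2056-06-28.
2056-06-28 is a Wednesday; with Sunday=0 that is 3.

3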